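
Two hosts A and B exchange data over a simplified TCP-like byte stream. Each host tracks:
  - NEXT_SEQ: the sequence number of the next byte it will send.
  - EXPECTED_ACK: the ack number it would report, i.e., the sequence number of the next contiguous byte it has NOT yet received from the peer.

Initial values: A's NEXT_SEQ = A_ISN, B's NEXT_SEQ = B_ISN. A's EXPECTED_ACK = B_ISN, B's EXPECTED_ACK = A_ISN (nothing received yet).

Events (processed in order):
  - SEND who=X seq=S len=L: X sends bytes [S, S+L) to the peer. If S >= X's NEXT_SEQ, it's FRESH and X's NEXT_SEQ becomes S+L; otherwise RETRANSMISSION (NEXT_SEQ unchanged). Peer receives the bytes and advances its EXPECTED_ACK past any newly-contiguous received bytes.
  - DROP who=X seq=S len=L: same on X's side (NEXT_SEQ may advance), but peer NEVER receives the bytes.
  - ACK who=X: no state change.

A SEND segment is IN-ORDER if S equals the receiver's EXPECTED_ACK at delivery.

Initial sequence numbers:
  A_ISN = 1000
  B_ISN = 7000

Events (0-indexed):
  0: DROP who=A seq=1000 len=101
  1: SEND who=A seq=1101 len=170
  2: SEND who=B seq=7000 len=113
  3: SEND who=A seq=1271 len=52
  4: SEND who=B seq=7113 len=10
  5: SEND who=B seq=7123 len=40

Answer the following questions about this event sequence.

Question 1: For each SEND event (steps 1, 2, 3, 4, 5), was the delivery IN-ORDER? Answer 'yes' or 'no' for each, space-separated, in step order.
Answer: no yes no yes yes

Derivation:
Step 1: SEND seq=1101 -> out-of-order
Step 2: SEND seq=7000 -> in-order
Step 3: SEND seq=1271 -> out-of-order
Step 4: SEND seq=7113 -> in-order
Step 5: SEND seq=7123 -> in-order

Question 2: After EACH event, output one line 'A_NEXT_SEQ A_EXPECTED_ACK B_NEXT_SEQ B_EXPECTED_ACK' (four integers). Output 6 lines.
1101 7000 7000 1000
1271 7000 7000 1000
1271 7113 7113 1000
1323 7113 7113 1000
1323 7123 7123 1000
1323 7163 7163 1000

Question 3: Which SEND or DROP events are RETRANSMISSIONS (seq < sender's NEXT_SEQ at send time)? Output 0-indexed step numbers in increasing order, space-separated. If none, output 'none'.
Step 0: DROP seq=1000 -> fresh
Step 1: SEND seq=1101 -> fresh
Step 2: SEND seq=7000 -> fresh
Step 3: SEND seq=1271 -> fresh
Step 4: SEND seq=7113 -> fresh
Step 5: SEND seq=7123 -> fresh

Answer: none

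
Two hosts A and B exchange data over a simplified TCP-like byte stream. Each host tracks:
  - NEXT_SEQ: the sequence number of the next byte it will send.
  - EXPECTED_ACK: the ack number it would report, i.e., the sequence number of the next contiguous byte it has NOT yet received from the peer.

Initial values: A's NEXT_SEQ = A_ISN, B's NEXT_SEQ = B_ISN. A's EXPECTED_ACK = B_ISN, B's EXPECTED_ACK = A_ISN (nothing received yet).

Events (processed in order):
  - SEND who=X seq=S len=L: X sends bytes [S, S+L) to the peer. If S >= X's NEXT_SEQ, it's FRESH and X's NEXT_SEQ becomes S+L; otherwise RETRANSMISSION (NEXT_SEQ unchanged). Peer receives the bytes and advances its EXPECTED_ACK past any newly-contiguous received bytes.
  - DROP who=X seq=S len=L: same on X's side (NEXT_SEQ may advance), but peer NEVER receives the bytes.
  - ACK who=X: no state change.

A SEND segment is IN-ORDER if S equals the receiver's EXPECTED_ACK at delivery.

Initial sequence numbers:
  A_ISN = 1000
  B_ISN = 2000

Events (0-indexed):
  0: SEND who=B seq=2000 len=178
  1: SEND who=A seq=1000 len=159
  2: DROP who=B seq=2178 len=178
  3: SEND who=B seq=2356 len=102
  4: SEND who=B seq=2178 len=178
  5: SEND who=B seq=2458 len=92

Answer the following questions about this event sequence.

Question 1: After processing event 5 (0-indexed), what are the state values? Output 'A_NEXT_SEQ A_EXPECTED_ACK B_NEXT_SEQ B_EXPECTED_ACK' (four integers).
After event 0: A_seq=1000 A_ack=2178 B_seq=2178 B_ack=1000
After event 1: A_seq=1159 A_ack=2178 B_seq=2178 B_ack=1159
After event 2: A_seq=1159 A_ack=2178 B_seq=2356 B_ack=1159
After event 3: A_seq=1159 A_ack=2178 B_seq=2458 B_ack=1159
After event 4: A_seq=1159 A_ack=2458 B_seq=2458 B_ack=1159
After event 5: A_seq=1159 A_ack=2550 B_seq=2550 B_ack=1159

1159 2550 2550 1159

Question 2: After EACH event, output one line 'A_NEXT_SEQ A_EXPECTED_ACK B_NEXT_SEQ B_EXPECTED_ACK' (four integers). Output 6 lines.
1000 2178 2178 1000
1159 2178 2178 1159
1159 2178 2356 1159
1159 2178 2458 1159
1159 2458 2458 1159
1159 2550 2550 1159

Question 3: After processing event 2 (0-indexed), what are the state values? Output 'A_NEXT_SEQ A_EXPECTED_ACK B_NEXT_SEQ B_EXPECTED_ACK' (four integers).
After event 0: A_seq=1000 A_ack=2178 B_seq=2178 B_ack=1000
After event 1: A_seq=1159 A_ack=2178 B_seq=2178 B_ack=1159
After event 2: A_seq=1159 A_ack=2178 B_seq=2356 B_ack=1159

1159 2178 2356 1159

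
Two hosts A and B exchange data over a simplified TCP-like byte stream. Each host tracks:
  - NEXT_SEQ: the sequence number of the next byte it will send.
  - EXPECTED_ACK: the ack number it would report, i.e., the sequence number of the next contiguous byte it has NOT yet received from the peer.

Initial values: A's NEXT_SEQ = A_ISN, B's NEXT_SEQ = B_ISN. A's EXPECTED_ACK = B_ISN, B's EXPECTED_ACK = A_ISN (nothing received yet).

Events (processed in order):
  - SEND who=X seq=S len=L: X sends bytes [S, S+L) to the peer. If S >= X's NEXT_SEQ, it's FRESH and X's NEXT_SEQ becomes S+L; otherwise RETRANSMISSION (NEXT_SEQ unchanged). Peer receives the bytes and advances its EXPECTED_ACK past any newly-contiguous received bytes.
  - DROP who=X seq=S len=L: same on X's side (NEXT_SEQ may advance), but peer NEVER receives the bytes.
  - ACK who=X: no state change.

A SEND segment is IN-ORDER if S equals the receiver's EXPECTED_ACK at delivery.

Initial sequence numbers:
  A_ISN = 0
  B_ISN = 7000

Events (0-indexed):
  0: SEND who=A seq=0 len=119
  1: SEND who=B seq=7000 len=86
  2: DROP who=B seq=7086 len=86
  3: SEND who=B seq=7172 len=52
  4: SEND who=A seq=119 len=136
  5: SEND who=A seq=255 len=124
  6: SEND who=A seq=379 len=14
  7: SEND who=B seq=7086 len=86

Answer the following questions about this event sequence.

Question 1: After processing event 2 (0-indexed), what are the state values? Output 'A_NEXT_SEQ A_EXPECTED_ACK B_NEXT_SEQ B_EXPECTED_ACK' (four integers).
After event 0: A_seq=119 A_ack=7000 B_seq=7000 B_ack=119
After event 1: A_seq=119 A_ack=7086 B_seq=7086 B_ack=119
After event 2: A_seq=119 A_ack=7086 B_seq=7172 B_ack=119

119 7086 7172 119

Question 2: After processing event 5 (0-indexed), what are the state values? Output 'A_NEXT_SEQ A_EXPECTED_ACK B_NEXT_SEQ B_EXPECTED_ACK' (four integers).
After event 0: A_seq=119 A_ack=7000 B_seq=7000 B_ack=119
After event 1: A_seq=119 A_ack=7086 B_seq=7086 B_ack=119
After event 2: A_seq=119 A_ack=7086 B_seq=7172 B_ack=119
After event 3: A_seq=119 A_ack=7086 B_seq=7224 B_ack=119
After event 4: A_seq=255 A_ack=7086 B_seq=7224 B_ack=255
After event 5: A_seq=379 A_ack=7086 B_seq=7224 B_ack=379

379 7086 7224 379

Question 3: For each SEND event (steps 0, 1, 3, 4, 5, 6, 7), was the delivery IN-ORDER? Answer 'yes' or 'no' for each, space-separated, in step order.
Step 0: SEND seq=0 -> in-order
Step 1: SEND seq=7000 -> in-order
Step 3: SEND seq=7172 -> out-of-order
Step 4: SEND seq=119 -> in-order
Step 5: SEND seq=255 -> in-order
Step 6: SEND seq=379 -> in-order
Step 7: SEND seq=7086 -> in-order

Answer: yes yes no yes yes yes yes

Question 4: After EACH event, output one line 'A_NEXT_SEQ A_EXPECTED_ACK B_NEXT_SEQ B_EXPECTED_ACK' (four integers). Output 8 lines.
119 7000 7000 119
119 7086 7086 119
119 7086 7172 119
119 7086 7224 119
255 7086 7224 255
379 7086 7224 379
393 7086 7224 393
393 7224 7224 393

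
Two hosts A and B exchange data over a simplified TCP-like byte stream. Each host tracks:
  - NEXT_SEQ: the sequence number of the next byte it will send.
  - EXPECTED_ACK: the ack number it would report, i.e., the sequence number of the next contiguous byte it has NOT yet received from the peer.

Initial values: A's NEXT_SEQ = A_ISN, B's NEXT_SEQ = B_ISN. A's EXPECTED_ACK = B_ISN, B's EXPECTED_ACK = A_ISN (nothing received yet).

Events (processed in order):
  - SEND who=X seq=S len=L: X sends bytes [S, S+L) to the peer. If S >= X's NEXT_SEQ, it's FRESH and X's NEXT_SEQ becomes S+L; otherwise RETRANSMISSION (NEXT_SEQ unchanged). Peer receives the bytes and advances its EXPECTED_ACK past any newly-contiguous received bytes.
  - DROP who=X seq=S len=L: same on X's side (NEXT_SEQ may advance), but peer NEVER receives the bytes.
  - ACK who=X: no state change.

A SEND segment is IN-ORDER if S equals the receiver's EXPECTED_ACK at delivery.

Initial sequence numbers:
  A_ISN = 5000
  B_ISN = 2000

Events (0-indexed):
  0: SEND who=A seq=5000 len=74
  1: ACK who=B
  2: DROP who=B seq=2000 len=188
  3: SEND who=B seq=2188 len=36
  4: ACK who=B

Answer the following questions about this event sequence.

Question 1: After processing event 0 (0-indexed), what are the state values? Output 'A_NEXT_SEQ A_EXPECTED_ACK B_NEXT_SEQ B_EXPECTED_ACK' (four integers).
After event 0: A_seq=5074 A_ack=2000 B_seq=2000 B_ack=5074

5074 2000 2000 5074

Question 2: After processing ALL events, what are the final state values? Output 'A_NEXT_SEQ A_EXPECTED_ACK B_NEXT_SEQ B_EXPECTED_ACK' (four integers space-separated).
Answer: 5074 2000 2224 5074

Derivation:
After event 0: A_seq=5074 A_ack=2000 B_seq=2000 B_ack=5074
After event 1: A_seq=5074 A_ack=2000 B_seq=2000 B_ack=5074
After event 2: A_seq=5074 A_ack=2000 B_seq=2188 B_ack=5074
After event 3: A_seq=5074 A_ack=2000 B_seq=2224 B_ack=5074
After event 4: A_seq=5074 A_ack=2000 B_seq=2224 B_ack=5074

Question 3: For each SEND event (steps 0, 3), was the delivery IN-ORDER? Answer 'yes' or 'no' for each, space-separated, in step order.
Answer: yes no

Derivation:
Step 0: SEND seq=5000 -> in-order
Step 3: SEND seq=2188 -> out-of-order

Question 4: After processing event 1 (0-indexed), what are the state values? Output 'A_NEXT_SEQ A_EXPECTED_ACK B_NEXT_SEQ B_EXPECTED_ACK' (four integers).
After event 0: A_seq=5074 A_ack=2000 B_seq=2000 B_ack=5074
After event 1: A_seq=5074 A_ack=2000 B_seq=2000 B_ack=5074

5074 2000 2000 5074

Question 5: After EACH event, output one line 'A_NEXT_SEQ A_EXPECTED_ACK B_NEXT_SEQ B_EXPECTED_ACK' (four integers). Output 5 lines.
5074 2000 2000 5074
5074 2000 2000 5074
5074 2000 2188 5074
5074 2000 2224 5074
5074 2000 2224 5074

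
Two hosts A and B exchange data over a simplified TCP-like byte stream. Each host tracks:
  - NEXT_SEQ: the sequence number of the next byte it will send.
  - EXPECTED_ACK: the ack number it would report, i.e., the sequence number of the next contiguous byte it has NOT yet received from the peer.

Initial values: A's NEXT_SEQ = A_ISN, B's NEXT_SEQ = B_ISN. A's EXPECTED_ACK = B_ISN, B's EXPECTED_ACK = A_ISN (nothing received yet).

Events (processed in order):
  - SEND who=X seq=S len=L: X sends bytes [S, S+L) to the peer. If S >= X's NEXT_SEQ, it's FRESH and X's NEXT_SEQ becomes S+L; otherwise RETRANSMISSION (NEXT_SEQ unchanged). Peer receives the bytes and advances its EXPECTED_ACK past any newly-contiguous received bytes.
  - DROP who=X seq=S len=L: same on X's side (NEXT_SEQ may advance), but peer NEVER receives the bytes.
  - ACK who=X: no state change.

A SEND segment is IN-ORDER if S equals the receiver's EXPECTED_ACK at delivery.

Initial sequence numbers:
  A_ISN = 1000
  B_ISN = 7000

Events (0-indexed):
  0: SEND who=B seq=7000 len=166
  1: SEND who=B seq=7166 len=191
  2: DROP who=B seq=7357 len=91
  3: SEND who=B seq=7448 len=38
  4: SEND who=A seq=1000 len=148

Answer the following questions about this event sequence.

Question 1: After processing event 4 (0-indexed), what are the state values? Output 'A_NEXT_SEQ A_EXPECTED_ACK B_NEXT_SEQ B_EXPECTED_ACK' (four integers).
After event 0: A_seq=1000 A_ack=7166 B_seq=7166 B_ack=1000
After event 1: A_seq=1000 A_ack=7357 B_seq=7357 B_ack=1000
After event 2: A_seq=1000 A_ack=7357 B_seq=7448 B_ack=1000
After event 3: A_seq=1000 A_ack=7357 B_seq=7486 B_ack=1000
After event 4: A_seq=1148 A_ack=7357 B_seq=7486 B_ack=1148

1148 7357 7486 1148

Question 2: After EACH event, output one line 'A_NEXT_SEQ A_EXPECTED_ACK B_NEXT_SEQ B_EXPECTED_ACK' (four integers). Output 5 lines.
1000 7166 7166 1000
1000 7357 7357 1000
1000 7357 7448 1000
1000 7357 7486 1000
1148 7357 7486 1148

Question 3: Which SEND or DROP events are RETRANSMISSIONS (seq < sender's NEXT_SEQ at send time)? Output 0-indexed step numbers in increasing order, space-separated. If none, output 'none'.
Step 0: SEND seq=7000 -> fresh
Step 1: SEND seq=7166 -> fresh
Step 2: DROP seq=7357 -> fresh
Step 3: SEND seq=7448 -> fresh
Step 4: SEND seq=1000 -> fresh

Answer: none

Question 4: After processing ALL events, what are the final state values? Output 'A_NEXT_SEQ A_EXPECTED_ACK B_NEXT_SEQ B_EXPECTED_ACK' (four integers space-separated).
After event 0: A_seq=1000 A_ack=7166 B_seq=7166 B_ack=1000
After event 1: A_seq=1000 A_ack=7357 B_seq=7357 B_ack=1000
After event 2: A_seq=1000 A_ack=7357 B_seq=7448 B_ack=1000
After event 3: A_seq=1000 A_ack=7357 B_seq=7486 B_ack=1000
After event 4: A_seq=1148 A_ack=7357 B_seq=7486 B_ack=1148

Answer: 1148 7357 7486 1148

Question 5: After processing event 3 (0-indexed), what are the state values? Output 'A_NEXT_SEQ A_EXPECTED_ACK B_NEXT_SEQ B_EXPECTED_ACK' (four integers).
After event 0: A_seq=1000 A_ack=7166 B_seq=7166 B_ack=1000
After event 1: A_seq=1000 A_ack=7357 B_seq=7357 B_ack=1000
After event 2: A_seq=1000 A_ack=7357 B_seq=7448 B_ack=1000
After event 3: A_seq=1000 A_ack=7357 B_seq=7486 B_ack=1000

1000 7357 7486 1000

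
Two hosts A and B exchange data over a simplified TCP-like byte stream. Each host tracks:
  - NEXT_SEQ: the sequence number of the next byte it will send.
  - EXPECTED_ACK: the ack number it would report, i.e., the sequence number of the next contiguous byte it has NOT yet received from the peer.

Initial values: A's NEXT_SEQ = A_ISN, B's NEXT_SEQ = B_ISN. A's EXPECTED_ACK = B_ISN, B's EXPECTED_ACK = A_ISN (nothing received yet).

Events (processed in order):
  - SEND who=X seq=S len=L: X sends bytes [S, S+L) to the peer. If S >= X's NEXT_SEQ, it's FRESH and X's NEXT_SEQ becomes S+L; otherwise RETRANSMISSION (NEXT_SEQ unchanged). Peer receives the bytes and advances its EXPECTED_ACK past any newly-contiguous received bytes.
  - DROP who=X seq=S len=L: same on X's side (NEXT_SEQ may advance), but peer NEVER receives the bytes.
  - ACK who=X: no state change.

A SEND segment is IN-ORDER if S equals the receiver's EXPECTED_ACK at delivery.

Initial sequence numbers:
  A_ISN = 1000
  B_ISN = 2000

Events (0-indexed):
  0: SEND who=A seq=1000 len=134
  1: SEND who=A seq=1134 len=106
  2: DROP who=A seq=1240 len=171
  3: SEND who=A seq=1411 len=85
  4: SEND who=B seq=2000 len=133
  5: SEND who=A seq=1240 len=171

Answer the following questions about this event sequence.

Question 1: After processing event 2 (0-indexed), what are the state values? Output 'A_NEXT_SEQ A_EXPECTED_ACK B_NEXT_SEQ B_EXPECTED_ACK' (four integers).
After event 0: A_seq=1134 A_ack=2000 B_seq=2000 B_ack=1134
After event 1: A_seq=1240 A_ack=2000 B_seq=2000 B_ack=1240
After event 2: A_seq=1411 A_ack=2000 B_seq=2000 B_ack=1240

1411 2000 2000 1240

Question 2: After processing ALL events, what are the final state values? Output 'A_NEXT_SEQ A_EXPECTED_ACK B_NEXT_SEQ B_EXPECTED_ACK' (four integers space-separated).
After event 0: A_seq=1134 A_ack=2000 B_seq=2000 B_ack=1134
After event 1: A_seq=1240 A_ack=2000 B_seq=2000 B_ack=1240
After event 2: A_seq=1411 A_ack=2000 B_seq=2000 B_ack=1240
After event 3: A_seq=1496 A_ack=2000 B_seq=2000 B_ack=1240
After event 4: A_seq=1496 A_ack=2133 B_seq=2133 B_ack=1240
After event 5: A_seq=1496 A_ack=2133 B_seq=2133 B_ack=1496

Answer: 1496 2133 2133 1496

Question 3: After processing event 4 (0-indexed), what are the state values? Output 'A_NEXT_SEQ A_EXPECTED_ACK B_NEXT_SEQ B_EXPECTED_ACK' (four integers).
After event 0: A_seq=1134 A_ack=2000 B_seq=2000 B_ack=1134
After event 1: A_seq=1240 A_ack=2000 B_seq=2000 B_ack=1240
After event 2: A_seq=1411 A_ack=2000 B_seq=2000 B_ack=1240
After event 3: A_seq=1496 A_ack=2000 B_seq=2000 B_ack=1240
After event 4: A_seq=1496 A_ack=2133 B_seq=2133 B_ack=1240

1496 2133 2133 1240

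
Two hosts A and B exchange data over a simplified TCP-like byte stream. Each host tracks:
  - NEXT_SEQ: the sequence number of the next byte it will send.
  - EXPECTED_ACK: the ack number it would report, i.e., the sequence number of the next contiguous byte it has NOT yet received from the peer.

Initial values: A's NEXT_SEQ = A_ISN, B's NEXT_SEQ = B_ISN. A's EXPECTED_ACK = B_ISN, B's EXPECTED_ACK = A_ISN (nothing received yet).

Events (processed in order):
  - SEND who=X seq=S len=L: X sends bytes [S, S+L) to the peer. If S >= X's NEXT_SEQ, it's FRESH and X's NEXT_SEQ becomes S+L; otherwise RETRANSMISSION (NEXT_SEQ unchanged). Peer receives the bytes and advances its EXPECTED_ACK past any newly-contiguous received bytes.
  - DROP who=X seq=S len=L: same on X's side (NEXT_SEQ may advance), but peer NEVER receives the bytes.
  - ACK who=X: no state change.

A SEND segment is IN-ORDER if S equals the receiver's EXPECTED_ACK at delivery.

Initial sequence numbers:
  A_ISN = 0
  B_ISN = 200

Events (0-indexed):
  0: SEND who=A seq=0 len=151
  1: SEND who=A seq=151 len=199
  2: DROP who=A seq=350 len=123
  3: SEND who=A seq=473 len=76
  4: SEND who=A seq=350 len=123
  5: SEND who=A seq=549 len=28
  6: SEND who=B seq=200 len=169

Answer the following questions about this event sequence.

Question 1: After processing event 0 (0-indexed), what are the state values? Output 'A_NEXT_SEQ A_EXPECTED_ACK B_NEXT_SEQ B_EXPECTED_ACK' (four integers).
After event 0: A_seq=151 A_ack=200 B_seq=200 B_ack=151

151 200 200 151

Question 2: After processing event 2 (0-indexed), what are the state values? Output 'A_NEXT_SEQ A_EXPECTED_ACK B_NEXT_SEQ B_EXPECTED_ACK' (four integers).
After event 0: A_seq=151 A_ack=200 B_seq=200 B_ack=151
After event 1: A_seq=350 A_ack=200 B_seq=200 B_ack=350
After event 2: A_seq=473 A_ack=200 B_seq=200 B_ack=350

473 200 200 350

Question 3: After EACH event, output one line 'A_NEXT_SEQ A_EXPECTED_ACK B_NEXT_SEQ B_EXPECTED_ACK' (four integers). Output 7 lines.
151 200 200 151
350 200 200 350
473 200 200 350
549 200 200 350
549 200 200 549
577 200 200 577
577 369 369 577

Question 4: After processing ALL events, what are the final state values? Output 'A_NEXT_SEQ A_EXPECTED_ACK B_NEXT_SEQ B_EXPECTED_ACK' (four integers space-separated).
Answer: 577 369 369 577

Derivation:
After event 0: A_seq=151 A_ack=200 B_seq=200 B_ack=151
After event 1: A_seq=350 A_ack=200 B_seq=200 B_ack=350
After event 2: A_seq=473 A_ack=200 B_seq=200 B_ack=350
After event 3: A_seq=549 A_ack=200 B_seq=200 B_ack=350
After event 4: A_seq=549 A_ack=200 B_seq=200 B_ack=549
After event 5: A_seq=577 A_ack=200 B_seq=200 B_ack=577
After event 6: A_seq=577 A_ack=369 B_seq=369 B_ack=577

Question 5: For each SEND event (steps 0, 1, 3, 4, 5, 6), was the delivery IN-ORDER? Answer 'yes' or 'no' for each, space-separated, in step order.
Step 0: SEND seq=0 -> in-order
Step 1: SEND seq=151 -> in-order
Step 3: SEND seq=473 -> out-of-order
Step 4: SEND seq=350 -> in-order
Step 5: SEND seq=549 -> in-order
Step 6: SEND seq=200 -> in-order

Answer: yes yes no yes yes yes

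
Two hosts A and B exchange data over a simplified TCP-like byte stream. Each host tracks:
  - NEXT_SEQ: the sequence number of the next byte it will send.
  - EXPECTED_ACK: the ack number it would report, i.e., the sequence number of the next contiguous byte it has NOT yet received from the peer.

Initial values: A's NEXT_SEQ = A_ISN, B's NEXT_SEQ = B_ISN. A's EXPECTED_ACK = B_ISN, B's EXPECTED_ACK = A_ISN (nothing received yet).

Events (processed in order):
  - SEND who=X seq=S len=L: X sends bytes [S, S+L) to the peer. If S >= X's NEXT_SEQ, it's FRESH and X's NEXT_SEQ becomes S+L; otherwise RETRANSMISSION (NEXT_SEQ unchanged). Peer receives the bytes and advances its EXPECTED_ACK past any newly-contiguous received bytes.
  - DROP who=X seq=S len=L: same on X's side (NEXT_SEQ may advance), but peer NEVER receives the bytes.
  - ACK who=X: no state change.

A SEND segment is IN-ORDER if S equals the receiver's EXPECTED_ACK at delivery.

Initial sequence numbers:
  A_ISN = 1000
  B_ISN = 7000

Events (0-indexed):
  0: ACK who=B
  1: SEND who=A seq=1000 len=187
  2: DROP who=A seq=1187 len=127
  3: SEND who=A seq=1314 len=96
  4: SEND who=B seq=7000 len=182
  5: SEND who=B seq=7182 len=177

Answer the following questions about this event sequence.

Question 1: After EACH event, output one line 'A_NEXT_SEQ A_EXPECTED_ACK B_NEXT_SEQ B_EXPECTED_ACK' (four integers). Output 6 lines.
1000 7000 7000 1000
1187 7000 7000 1187
1314 7000 7000 1187
1410 7000 7000 1187
1410 7182 7182 1187
1410 7359 7359 1187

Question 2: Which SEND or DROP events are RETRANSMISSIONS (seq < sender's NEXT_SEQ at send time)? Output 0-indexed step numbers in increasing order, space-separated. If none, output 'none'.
Answer: none

Derivation:
Step 1: SEND seq=1000 -> fresh
Step 2: DROP seq=1187 -> fresh
Step 3: SEND seq=1314 -> fresh
Step 4: SEND seq=7000 -> fresh
Step 5: SEND seq=7182 -> fresh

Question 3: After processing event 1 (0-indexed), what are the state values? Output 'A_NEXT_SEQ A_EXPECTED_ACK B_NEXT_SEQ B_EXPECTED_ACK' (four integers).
After event 0: A_seq=1000 A_ack=7000 B_seq=7000 B_ack=1000
After event 1: A_seq=1187 A_ack=7000 B_seq=7000 B_ack=1187

1187 7000 7000 1187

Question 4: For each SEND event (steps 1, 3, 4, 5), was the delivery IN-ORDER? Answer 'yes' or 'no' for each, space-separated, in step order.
Answer: yes no yes yes

Derivation:
Step 1: SEND seq=1000 -> in-order
Step 3: SEND seq=1314 -> out-of-order
Step 4: SEND seq=7000 -> in-order
Step 5: SEND seq=7182 -> in-order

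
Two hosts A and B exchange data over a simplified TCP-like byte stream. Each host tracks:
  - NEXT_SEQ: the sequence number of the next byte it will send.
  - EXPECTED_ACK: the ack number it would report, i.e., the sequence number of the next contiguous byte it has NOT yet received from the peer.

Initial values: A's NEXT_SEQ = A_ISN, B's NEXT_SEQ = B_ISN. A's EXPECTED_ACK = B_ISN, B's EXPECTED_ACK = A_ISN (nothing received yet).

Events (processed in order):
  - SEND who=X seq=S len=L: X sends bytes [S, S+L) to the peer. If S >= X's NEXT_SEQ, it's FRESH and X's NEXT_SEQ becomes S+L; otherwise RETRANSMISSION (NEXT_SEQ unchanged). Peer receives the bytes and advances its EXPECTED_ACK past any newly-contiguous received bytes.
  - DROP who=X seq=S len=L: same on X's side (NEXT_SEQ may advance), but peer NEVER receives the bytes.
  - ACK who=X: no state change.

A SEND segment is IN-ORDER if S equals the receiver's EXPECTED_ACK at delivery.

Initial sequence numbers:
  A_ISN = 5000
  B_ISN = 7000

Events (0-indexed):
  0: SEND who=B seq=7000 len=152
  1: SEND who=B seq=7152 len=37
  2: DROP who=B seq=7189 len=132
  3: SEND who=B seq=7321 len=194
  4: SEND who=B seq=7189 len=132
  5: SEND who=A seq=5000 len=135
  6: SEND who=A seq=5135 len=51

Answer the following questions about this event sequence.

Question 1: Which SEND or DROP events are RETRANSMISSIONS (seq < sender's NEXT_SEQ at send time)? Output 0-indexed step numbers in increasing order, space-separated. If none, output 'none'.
Step 0: SEND seq=7000 -> fresh
Step 1: SEND seq=7152 -> fresh
Step 2: DROP seq=7189 -> fresh
Step 3: SEND seq=7321 -> fresh
Step 4: SEND seq=7189 -> retransmit
Step 5: SEND seq=5000 -> fresh
Step 6: SEND seq=5135 -> fresh

Answer: 4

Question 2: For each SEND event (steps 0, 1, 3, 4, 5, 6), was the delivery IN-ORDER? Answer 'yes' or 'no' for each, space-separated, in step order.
Answer: yes yes no yes yes yes

Derivation:
Step 0: SEND seq=7000 -> in-order
Step 1: SEND seq=7152 -> in-order
Step 3: SEND seq=7321 -> out-of-order
Step 4: SEND seq=7189 -> in-order
Step 5: SEND seq=5000 -> in-order
Step 6: SEND seq=5135 -> in-order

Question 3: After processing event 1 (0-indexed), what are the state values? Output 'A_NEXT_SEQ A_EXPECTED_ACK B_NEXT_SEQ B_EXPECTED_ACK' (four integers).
After event 0: A_seq=5000 A_ack=7152 B_seq=7152 B_ack=5000
After event 1: A_seq=5000 A_ack=7189 B_seq=7189 B_ack=5000

5000 7189 7189 5000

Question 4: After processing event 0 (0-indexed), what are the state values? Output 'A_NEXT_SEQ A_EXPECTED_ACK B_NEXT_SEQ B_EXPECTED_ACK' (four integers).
After event 0: A_seq=5000 A_ack=7152 B_seq=7152 B_ack=5000

5000 7152 7152 5000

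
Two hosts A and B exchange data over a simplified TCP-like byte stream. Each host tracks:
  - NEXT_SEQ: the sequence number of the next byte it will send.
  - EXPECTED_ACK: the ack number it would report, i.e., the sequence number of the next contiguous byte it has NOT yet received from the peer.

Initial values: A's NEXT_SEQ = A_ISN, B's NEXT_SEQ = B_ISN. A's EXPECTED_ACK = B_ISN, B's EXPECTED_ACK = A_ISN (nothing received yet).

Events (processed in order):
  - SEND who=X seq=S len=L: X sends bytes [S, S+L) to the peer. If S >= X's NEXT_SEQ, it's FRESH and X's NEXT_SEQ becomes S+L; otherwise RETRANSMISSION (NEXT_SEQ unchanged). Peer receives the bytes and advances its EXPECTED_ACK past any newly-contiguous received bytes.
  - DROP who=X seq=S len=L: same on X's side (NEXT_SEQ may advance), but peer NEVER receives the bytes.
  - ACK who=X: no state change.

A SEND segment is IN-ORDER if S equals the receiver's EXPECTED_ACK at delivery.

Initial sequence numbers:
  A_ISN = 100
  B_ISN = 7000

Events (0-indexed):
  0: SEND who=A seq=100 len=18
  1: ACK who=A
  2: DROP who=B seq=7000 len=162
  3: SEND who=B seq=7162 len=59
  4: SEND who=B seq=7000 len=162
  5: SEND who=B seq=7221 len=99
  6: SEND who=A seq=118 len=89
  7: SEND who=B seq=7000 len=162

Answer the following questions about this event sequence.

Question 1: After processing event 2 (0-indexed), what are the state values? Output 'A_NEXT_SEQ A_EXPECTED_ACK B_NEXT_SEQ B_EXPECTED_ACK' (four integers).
After event 0: A_seq=118 A_ack=7000 B_seq=7000 B_ack=118
After event 1: A_seq=118 A_ack=7000 B_seq=7000 B_ack=118
After event 2: A_seq=118 A_ack=7000 B_seq=7162 B_ack=118

118 7000 7162 118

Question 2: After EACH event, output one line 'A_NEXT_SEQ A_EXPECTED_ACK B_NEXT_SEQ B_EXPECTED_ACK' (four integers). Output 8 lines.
118 7000 7000 118
118 7000 7000 118
118 7000 7162 118
118 7000 7221 118
118 7221 7221 118
118 7320 7320 118
207 7320 7320 207
207 7320 7320 207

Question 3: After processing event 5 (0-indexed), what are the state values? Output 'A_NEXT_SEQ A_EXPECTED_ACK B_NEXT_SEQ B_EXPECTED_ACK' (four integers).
After event 0: A_seq=118 A_ack=7000 B_seq=7000 B_ack=118
After event 1: A_seq=118 A_ack=7000 B_seq=7000 B_ack=118
After event 2: A_seq=118 A_ack=7000 B_seq=7162 B_ack=118
After event 3: A_seq=118 A_ack=7000 B_seq=7221 B_ack=118
After event 4: A_seq=118 A_ack=7221 B_seq=7221 B_ack=118
After event 5: A_seq=118 A_ack=7320 B_seq=7320 B_ack=118

118 7320 7320 118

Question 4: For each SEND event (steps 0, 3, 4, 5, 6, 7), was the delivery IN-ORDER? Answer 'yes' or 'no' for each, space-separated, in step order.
Step 0: SEND seq=100 -> in-order
Step 3: SEND seq=7162 -> out-of-order
Step 4: SEND seq=7000 -> in-order
Step 5: SEND seq=7221 -> in-order
Step 6: SEND seq=118 -> in-order
Step 7: SEND seq=7000 -> out-of-order

Answer: yes no yes yes yes no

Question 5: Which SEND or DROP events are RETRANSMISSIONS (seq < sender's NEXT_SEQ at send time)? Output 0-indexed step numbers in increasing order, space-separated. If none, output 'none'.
Step 0: SEND seq=100 -> fresh
Step 2: DROP seq=7000 -> fresh
Step 3: SEND seq=7162 -> fresh
Step 4: SEND seq=7000 -> retransmit
Step 5: SEND seq=7221 -> fresh
Step 6: SEND seq=118 -> fresh
Step 7: SEND seq=7000 -> retransmit

Answer: 4 7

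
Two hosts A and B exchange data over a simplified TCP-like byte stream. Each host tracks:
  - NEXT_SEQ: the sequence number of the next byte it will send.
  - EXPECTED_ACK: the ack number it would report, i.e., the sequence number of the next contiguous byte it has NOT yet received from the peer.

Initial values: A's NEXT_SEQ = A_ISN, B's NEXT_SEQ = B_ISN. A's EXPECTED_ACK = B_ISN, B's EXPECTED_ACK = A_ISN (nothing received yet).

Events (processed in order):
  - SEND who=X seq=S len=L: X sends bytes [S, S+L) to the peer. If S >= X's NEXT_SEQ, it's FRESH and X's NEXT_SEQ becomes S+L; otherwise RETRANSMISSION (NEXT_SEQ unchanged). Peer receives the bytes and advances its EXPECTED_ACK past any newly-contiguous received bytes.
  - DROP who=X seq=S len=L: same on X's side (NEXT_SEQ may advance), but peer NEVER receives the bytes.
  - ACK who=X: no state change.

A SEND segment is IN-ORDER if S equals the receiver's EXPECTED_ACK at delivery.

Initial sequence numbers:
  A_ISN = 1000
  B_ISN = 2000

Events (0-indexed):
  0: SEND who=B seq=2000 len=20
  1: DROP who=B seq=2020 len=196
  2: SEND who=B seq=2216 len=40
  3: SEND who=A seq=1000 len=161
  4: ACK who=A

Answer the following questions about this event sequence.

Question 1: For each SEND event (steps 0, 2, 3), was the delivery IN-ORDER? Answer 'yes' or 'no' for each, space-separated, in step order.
Answer: yes no yes

Derivation:
Step 0: SEND seq=2000 -> in-order
Step 2: SEND seq=2216 -> out-of-order
Step 3: SEND seq=1000 -> in-order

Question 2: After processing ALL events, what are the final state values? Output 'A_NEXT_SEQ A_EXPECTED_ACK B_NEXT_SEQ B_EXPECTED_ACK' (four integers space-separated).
After event 0: A_seq=1000 A_ack=2020 B_seq=2020 B_ack=1000
After event 1: A_seq=1000 A_ack=2020 B_seq=2216 B_ack=1000
After event 2: A_seq=1000 A_ack=2020 B_seq=2256 B_ack=1000
After event 3: A_seq=1161 A_ack=2020 B_seq=2256 B_ack=1161
After event 4: A_seq=1161 A_ack=2020 B_seq=2256 B_ack=1161

Answer: 1161 2020 2256 1161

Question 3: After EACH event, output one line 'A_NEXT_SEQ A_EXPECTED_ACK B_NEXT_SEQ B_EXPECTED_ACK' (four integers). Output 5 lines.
1000 2020 2020 1000
1000 2020 2216 1000
1000 2020 2256 1000
1161 2020 2256 1161
1161 2020 2256 1161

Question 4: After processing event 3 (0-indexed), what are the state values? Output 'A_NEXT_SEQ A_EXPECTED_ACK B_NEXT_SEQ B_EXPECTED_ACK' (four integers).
After event 0: A_seq=1000 A_ack=2020 B_seq=2020 B_ack=1000
After event 1: A_seq=1000 A_ack=2020 B_seq=2216 B_ack=1000
After event 2: A_seq=1000 A_ack=2020 B_seq=2256 B_ack=1000
After event 3: A_seq=1161 A_ack=2020 B_seq=2256 B_ack=1161

1161 2020 2256 1161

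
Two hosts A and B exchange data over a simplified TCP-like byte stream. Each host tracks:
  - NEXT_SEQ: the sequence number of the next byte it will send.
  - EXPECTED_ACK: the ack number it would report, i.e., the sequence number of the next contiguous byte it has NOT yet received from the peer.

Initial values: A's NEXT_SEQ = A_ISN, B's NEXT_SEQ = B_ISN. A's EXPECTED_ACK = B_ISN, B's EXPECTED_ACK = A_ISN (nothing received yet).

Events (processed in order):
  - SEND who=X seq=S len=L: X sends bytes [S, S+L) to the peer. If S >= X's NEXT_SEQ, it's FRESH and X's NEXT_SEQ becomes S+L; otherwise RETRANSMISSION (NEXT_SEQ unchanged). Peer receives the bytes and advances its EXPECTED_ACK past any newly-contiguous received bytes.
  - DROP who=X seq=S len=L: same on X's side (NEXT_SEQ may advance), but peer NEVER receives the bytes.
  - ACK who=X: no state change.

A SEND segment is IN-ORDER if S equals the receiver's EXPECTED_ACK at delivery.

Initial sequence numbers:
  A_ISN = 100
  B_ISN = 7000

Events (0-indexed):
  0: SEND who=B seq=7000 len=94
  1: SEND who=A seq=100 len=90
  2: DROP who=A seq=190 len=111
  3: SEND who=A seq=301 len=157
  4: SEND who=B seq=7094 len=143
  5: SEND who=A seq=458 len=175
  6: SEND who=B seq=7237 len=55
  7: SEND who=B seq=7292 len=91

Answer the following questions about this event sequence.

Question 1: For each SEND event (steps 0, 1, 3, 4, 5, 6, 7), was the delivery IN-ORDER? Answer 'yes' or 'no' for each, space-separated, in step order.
Answer: yes yes no yes no yes yes

Derivation:
Step 0: SEND seq=7000 -> in-order
Step 1: SEND seq=100 -> in-order
Step 3: SEND seq=301 -> out-of-order
Step 4: SEND seq=7094 -> in-order
Step 5: SEND seq=458 -> out-of-order
Step 6: SEND seq=7237 -> in-order
Step 7: SEND seq=7292 -> in-order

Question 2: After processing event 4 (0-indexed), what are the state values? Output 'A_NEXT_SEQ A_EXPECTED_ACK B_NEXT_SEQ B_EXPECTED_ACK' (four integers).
After event 0: A_seq=100 A_ack=7094 B_seq=7094 B_ack=100
After event 1: A_seq=190 A_ack=7094 B_seq=7094 B_ack=190
After event 2: A_seq=301 A_ack=7094 B_seq=7094 B_ack=190
After event 3: A_seq=458 A_ack=7094 B_seq=7094 B_ack=190
After event 4: A_seq=458 A_ack=7237 B_seq=7237 B_ack=190

458 7237 7237 190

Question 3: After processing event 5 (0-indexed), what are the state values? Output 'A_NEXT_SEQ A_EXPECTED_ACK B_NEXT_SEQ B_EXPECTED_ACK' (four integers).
After event 0: A_seq=100 A_ack=7094 B_seq=7094 B_ack=100
After event 1: A_seq=190 A_ack=7094 B_seq=7094 B_ack=190
After event 2: A_seq=301 A_ack=7094 B_seq=7094 B_ack=190
After event 3: A_seq=458 A_ack=7094 B_seq=7094 B_ack=190
After event 4: A_seq=458 A_ack=7237 B_seq=7237 B_ack=190
After event 5: A_seq=633 A_ack=7237 B_seq=7237 B_ack=190

633 7237 7237 190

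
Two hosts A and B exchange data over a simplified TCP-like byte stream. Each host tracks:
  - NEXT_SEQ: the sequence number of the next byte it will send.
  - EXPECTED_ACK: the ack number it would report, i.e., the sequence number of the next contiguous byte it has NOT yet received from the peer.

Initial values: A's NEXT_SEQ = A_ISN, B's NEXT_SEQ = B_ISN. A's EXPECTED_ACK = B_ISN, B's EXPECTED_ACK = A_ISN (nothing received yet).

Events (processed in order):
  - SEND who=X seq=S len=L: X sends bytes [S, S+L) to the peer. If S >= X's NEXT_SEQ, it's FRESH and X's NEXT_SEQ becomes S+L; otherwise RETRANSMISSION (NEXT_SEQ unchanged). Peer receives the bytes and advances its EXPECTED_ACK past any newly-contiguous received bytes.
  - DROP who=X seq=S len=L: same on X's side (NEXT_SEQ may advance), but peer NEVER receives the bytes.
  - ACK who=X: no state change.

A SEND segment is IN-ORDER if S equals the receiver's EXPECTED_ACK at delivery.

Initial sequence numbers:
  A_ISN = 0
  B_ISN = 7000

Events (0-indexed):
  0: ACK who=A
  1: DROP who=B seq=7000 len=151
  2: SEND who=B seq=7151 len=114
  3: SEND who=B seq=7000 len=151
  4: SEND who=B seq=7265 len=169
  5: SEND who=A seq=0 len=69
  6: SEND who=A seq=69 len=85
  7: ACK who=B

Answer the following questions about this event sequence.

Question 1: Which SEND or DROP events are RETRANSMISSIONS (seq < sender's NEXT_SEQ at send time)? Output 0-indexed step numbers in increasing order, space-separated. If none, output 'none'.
Step 1: DROP seq=7000 -> fresh
Step 2: SEND seq=7151 -> fresh
Step 3: SEND seq=7000 -> retransmit
Step 4: SEND seq=7265 -> fresh
Step 5: SEND seq=0 -> fresh
Step 6: SEND seq=69 -> fresh

Answer: 3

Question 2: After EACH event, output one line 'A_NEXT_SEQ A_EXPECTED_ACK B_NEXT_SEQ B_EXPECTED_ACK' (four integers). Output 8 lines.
0 7000 7000 0
0 7000 7151 0
0 7000 7265 0
0 7265 7265 0
0 7434 7434 0
69 7434 7434 69
154 7434 7434 154
154 7434 7434 154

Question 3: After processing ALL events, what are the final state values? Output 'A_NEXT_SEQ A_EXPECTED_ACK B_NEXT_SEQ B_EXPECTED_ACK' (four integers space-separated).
After event 0: A_seq=0 A_ack=7000 B_seq=7000 B_ack=0
After event 1: A_seq=0 A_ack=7000 B_seq=7151 B_ack=0
After event 2: A_seq=0 A_ack=7000 B_seq=7265 B_ack=0
After event 3: A_seq=0 A_ack=7265 B_seq=7265 B_ack=0
After event 4: A_seq=0 A_ack=7434 B_seq=7434 B_ack=0
After event 5: A_seq=69 A_ack=7434 B_seq=7434 B_ack=69
After event 6: A_seq=154 A_ack=7434 B_seq=7434 B_ack=154
After event 7: A_seq=154 A_ack=7434 B_seq=7434 B_ack=154

Answer: 154 7434 7434 154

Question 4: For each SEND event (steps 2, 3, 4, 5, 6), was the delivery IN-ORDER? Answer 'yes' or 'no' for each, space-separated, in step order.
Step 2: SEND seq=7151 -> out-of-order
Step 3: SEND seq=7000 -> in-order
Step 4: SEND seq=7265 -> in-order
Step 5: SEND seq=0 -> in-order
Step 6: SEND seq=69 -> in-order

Answer: no yes yes yes yes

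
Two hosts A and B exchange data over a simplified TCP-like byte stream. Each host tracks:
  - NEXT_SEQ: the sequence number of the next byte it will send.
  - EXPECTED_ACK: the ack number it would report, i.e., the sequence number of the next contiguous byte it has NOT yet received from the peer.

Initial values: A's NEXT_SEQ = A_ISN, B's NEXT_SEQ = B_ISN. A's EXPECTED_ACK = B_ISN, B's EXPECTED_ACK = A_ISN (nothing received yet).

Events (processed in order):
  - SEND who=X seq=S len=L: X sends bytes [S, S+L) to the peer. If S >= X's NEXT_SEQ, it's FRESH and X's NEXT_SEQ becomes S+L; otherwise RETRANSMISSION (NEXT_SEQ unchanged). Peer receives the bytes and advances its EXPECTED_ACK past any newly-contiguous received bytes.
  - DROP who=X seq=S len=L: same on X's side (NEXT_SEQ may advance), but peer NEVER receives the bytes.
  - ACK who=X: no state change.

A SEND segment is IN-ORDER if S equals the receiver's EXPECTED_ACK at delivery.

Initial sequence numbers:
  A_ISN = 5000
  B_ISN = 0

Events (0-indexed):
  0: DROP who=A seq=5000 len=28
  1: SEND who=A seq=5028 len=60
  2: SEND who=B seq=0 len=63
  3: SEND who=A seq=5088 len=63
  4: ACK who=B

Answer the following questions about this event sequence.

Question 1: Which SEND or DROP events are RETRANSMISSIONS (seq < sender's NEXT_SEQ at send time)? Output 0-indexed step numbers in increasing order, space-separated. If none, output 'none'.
Answer: none

Derivation:
Step 0: DROP seq=5000 -> fresh
Step 1: SEND seq=5028 -> fresh
Step 2: SEND seq=0 -> fresh
Step 3: SEND seq=5088 -> fresh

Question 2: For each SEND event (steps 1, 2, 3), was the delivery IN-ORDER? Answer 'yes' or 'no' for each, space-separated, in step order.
Answer: no yes no

Derivation:
Step 1: SEND seq=5028 -> out-of-order
Step 2: SEND seq=0 -> in-order
Step 3: SEND seq=5088 -> out-of-order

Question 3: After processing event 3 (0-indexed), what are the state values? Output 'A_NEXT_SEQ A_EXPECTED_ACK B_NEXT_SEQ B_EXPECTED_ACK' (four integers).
After event 0: A_seq=5028 A_ack=0 B_seq=0 B_ack=5000
After event 1: A_seq=5088 A_ack=0 B_seq=0 B_ack=5000
After event 2: A_seq=5088 A_ack=63 B_seq=63 B_ack=5000
After event 3: A_seq=5151 A_ack=63 B_seq=63 B_ack=5000

5151 63 63 5000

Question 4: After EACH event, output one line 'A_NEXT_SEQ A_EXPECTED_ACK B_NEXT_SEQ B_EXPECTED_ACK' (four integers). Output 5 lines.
5028 0 0 5000
5088 0 0 5000
5088 63 63 5000
5151 63 63 5000
5151 63 63 5000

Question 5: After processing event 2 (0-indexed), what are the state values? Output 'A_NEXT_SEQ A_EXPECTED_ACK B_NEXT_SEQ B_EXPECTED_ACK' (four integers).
After event 0: A_seq=5028 A_ack=0 B_seq=0 B_ack=5000
After event 1: A_seq=5088 A_ack=0 B_seq=0 B_ack=5000
After event 2: A_seq=5088 A_ack=63 B_seq=63 B_ack=5000

5088 63 63 5000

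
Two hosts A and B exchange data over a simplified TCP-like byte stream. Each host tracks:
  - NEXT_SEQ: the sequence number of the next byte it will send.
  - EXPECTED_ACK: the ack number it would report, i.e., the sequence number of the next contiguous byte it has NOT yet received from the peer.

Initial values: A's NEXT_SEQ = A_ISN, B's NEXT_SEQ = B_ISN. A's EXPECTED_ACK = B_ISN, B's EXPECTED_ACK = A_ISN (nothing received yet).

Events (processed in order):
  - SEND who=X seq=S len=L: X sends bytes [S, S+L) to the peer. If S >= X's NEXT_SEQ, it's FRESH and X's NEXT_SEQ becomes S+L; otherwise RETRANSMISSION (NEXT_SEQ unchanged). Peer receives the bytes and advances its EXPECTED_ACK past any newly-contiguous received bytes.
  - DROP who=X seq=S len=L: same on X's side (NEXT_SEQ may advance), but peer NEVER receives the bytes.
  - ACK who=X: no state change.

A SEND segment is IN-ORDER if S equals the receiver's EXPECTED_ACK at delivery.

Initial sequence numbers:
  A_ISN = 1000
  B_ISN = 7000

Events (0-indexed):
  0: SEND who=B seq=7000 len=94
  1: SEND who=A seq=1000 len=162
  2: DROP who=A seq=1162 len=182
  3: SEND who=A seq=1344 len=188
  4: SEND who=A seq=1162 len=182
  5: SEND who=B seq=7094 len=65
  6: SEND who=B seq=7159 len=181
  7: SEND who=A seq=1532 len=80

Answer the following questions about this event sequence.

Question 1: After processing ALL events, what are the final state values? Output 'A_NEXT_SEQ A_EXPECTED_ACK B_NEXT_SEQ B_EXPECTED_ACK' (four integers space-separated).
After event 0: A_seq=1000 A_ack=7094 B_seq=7094 B_ack=1000
After event 1: A_seq=1162 A_ack=7094 B_seq=7094 B_ack=1162
After event 2: A_seq=1344 A_ack=7094 B_seq=7094 B_ack=1162
After event 3: A_seq=1532 A_ack=7094 B_seq=7094 B_ack=1162
After event 4: A_seq=1532 A_ack=7094 B_seq=7094 B_ack=1532
After event 5: A_seq=1532 A_ack=7159 B_seq=7159 B_ack=1532
After event 6: A_seq=1532 A_ack=7340 B_seq=7340 B_ack=1532
After event 7: A_seq=1612 A_ack=7340 B_seq=7340 B_ack=1612

Answer: 1612 7340 7340 1612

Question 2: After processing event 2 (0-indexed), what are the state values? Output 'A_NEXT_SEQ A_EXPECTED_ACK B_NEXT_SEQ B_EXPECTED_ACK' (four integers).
After event 0: A_seq=1000 A_ack=7094 B_seq=7094 B_ack=1000
After event 1: A_seq=1162 A_ack=7094 B_seq=7094 B_ack=1162
After event 2: A_seq=1344 A_ack=7094 B_seq=7094 B_ack=1162

1344 7094 7094 1162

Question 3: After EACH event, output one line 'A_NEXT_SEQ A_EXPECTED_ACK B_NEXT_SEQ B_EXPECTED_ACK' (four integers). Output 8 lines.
1000 7094 7094 1000
1162 7094 7094 1162
1344 7094 7094 1162
1532 7094 7094 1162
1532 7094 7094 1532
1532 7159 7159 1532
1532 7340 7340 1532
1612 7340 7340 1612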